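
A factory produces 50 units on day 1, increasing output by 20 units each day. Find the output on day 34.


aₙ = a₁ + (n-1)d
= 50 + (34-1)×20
= 50 + 660
= 710

a_34 = 710


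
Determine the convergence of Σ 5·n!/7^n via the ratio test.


aₙ = 5·n!/7^n
a_{n+1}/aₙ = (n+1)!/7^(n+1) × 7^n/n!  (constant 5 cancels)
= (n+1)/7
L = lim(n→∞) (n+1)/7 = ∞
L > 1 → series DIVERGES

Diverges (ratio test: L = ∞ > 1)


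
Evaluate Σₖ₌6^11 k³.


Σₖ₌6^11 k³ = [11·12/2]² − [5·6/2]²
= 4356 − 225 = 4131

Σk³ = 4131


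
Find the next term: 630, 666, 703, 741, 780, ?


Pattern: triangular numbers: n(n+1)/2
Terms: 630, 666, 703, 741, 780
Next term = 820

Next term = 820


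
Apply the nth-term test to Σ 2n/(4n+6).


lim(n→∞) 2n/(4n+6) = 2/4 = 1/2  (divide numerator and denominator by n)
lim aₙ = 1/2 ≠ 0 → series DIVERGES

Diverges (lim aₙ = 1/2 ≠ 0)


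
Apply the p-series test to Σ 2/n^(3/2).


p-series test: Σ c/n^p converges if p > 1, diverges if p ≤ 1 (constant c > 0 doesn't affect convergence).
p = 3/2
3/2 > 1 → CONVERGES

Converges (p = 3/2 > 1)


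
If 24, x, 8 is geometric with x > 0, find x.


GM = √(24×8) = √192 = 13.8564

GM = 13.8564


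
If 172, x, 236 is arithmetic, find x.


AM = (172 + 236)/2 = 408/2 = 204

AM = 204


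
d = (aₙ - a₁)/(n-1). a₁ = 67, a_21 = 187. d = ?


d = (aₙ - a₁)/(n-1)
= (187 - 67)/(21-1)
= 120/20 = 6

d = 6


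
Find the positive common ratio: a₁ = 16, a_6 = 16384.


r^(n-1) = aₙ/a₁
r^5 = 16384/16 = 1024
r = 1024^(1/5)
= 4

r = 4


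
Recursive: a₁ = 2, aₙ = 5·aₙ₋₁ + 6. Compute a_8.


Computing step by step:
a_1 = 2
a_2 = 16
a_3 = 86
a_4 = 436
a_5 = 2186
a_6 = 10936
a_7 = 54686
a_8 = 273436


a_8 = 273436


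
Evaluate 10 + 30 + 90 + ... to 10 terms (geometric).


Sₙ = 10×(3^10 - 1)/(3 - 1)
= 10×(59049 - 1)/2
= 10×59048/2
= 295240

S_10 = 295240


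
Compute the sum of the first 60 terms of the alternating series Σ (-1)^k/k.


S = -1 + 1/2 - 1/3 + 1/4 - 1/5 + 1/6 - 1/7 + 1/8 ± ...
= -0.6849
(Full series converges to -ln(2) ≈ -0.6931)

S_60 = -0.6849


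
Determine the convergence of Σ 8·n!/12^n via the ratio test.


aₙ = 8·n!/12^n
a_{n+1}/aₙ = (n+1)!/12^(n+1) × 12^n/n!  (constant 8 cancels)
= (n+1)/12
L = lim(n→∞) (n+1)/12 = ∞
L > 1 → series DIVERGES

Diverges (ratio test: L = ∞ > 1)


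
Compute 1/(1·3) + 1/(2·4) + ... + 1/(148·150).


1/(k(k+2)) = (1/2)·(1/k - 1/(k+2)) (partial fractions)
Telescoping: Σ = (1/2)·(1 + 1/2 - 1/149 - 1/150) = 16613/22350

Sum = 16613/22350


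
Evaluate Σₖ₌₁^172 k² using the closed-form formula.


n = 172
n(n+1)(2n+1)/6 = 172×173×345/6
= 10265820/6 = 1710970

Σk² = 1710970


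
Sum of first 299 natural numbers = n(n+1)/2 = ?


n(n+1)/2 = 299×300/2 = 89700/2 = 44850

Σk = 44850


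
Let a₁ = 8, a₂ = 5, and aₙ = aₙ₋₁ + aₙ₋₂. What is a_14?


Computing iteratively: 8, 5, 13, 18, 31, 49, 80, 129, 209, 338, 547, 885, ...
a_14 = 2317

a_14 = 2317


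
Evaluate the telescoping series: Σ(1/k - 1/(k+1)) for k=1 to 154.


Telescoping: adjacent terms cancel.
= 1/1 - 1/155
= 1 - 1/155 = 154/155

Sum = 154/155


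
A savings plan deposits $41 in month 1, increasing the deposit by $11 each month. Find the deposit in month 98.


aₙ = a₁ + (n-1)d
= 41 + (98-1)×11
= 41 + 1067
= 1108

a_98 = 1108


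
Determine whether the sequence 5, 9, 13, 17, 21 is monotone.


Differences: 4, 4, 4, 4
All differences > 0 → strictly INCREASING

Monotonically increasing


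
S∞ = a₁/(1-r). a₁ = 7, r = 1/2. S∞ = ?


S∞ = a₁/(1-r) = 7/(1 - 1/2)
= 7/(1/2)
= 14

S∞ = 14


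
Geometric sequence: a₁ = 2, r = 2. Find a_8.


aₙ = a₁·r^(n-1)
= 2×2^7
= 2×128
= 256

a_8 = 256


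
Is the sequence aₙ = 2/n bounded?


a₁ = 2, a₂ = 2/2, a₃ = 2/3, ...
0 < aₙ ≤ 2 for all n ≥ 1
Lower bound: 0, Upper bound: 2
The sequence IS bounded

Bounded (0 < aₙ ≤ 2)


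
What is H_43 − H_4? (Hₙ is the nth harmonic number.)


Σₖ₌5^43 1/k = 1/5 + 1/6 + 1/7 + ... + 1/43
= 277286409089906417/122332313750680800
≈ 2.2667

Sum = 277286409089906417/122332313750680800 ≈ 2.2667


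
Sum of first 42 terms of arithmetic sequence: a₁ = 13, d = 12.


aₙ = 13 + (42-1)×12 = 505
Sₙ = n(a₁+aₙ)/2 = 42×(13+505)/2
= 42×518/2 = 10878

S_42 = 10878


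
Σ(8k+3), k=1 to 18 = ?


Σ(8k+3) = 8·Σk + 3·n
= 8·171 + 3·18
= 1368 + 54 = 1422

Σ = 1422


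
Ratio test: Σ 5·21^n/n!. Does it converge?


aₙ = 5·21^n/n!
a_{n+1}/aₙ = 21^(n+1)/(n+1)! × n!/21^n  (constant 5 cancels)
= 21/(n+1)
L = lim(n→∞) 21/(n+1) = 0
L < 1 → series CONVERGES

Converges (ratio test: L = 0 < 1)


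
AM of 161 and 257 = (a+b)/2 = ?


AM = (161 + 257)/2 = 418/2 = 209

AM = 209


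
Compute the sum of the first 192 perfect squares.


n = 192
n(n+1)(2n+1)/6 = 192×193×385/6
= 14266560/6 = 2377760

Σk² = 2377760


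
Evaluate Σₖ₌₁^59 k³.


n(n+1)/2 = 59×60/2 = 1770
Σk³ = 1770² = 3132900

Σk³ = 3132900


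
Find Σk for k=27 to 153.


Σₖ₌27^153 k = Σₖ₌₁^153 k − Σₖ₌₁^26 k
= 153·154/2 − 26·27/2
= 11781 − 351 = 11430

Σk = 11430


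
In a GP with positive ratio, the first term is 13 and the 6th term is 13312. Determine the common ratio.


r^(n-1) = aₙ/a₁
r^5 = 13312/13 = 1024
r = 1024^(1/5)
= 4

r = 4


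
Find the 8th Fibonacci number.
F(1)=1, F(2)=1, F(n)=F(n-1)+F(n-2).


Fibonacci sequence: 1, 1, 2, 3, 5, 8, 13, 21
F(8) = 21

F(8) = 21


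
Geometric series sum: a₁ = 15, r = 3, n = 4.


Sₙ = 15×(3^4 - 1)/(3 - 1)
= 15×(81 - 1)/2
= 15×80/2
= 600

S_4 = 600


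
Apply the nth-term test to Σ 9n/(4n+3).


lim(n→∞) 9n/(4n+3) = 9/4 = 9/4  (divide numerator and denominator by n)
lim aₙ = 9/4 ≠ 0 → series DIVERGES

Diverges (lim aₙ = 9/4 ≠ 0)


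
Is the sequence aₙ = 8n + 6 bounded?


aₙ = 8n + 6 → as n→∞, aₙ→∞
No finite upper bound exists
The sequence is UNBOUNDED

Unbounded (aₙ → ∞ as n → ∞)


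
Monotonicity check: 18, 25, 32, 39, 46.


Differences: 7, 7, 7, 7
All differences > 0 → strictly INCREASING

Monotonically increasing


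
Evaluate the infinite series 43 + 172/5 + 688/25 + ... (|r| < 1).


S∞ = a₁/(1-r) = 43/(1 - 4/5)
= 43/(1/5)
= 215

S∞ = 215


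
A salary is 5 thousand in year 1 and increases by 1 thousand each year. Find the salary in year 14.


aₙ = a₁ + (n-1)d
= 5 + (14-1)×1
= 5 + 13
= 18

a_14 = 18


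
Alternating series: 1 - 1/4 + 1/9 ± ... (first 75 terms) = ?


S = 1 - 1/4 + 1/9 - 1/16 + 1/25 - 1/36 + 1/49 - 1/64 ± ...
= 0.8226
(Full series converges to +π²/12 ≈ +0.8225)

S_75 = 0.8226


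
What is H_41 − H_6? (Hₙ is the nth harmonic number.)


Σₖ₌7^41 1/k = 1/7 + 1/8 + 1/9 + ... + 1/41
= 36900356046679493/19914562703599200
≈ 1.8529

Sum = 36900356046679493/19914562703599200 ≈ 1.8529


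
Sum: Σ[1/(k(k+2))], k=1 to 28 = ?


1/(k(k+2)) = (1/2)·(1/k - 1/(k+2)) (partial fractions)
Telescoping: Σ = (1/2)·(1 + 1/2 - 1/29 - 1/30) = 623/870

Sum = 623/870


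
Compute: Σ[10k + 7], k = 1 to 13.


Σ(10k+7) = 10·Σk + 7·n
= 10·91 + 7·13
= 910 + 91 = 1001

Σ = 1001


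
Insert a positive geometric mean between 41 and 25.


GM = √(41×25) = √1025 = 32.0156

GM = 32.0156


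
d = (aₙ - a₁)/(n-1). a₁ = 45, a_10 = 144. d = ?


d = (aₙ - a₁)/(n-1)
= (144 - 45)/(10-1)
= 99/9 = 11

d = 11


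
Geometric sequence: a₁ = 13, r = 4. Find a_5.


aₙ = a₁·r^(n-1)
= 13×4^4
= 13×256
= 3328

a_5 = 3328


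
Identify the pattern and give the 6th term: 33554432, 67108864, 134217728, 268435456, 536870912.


Pattern: powers of 2: 2ⁿ
Terms: 33554432, 67108864, 134217728, 268435456, 536870912
Next term = 1073741824

Next term = 1073741824


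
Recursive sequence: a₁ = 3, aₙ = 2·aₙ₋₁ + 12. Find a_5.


Computing step by step:
a_1 = 3
a_2 = 18
a_3 = 48
a_4 = 108
a_5 = 228


a_5 = 228


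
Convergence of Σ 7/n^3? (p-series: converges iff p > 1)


p-series test: Σ c/n^p converges if p > 1, diverges if p ≤ 1 (constant c > 0 doesn't affect convergence).
p = 3
3 > 1 → CONVERGES

Converges (p = 3 > 1)


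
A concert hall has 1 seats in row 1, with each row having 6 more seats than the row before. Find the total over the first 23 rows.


aₙ = 1 + (23-1)×6 = 133
Sₙ = n(a₁+aₙ)/2 = 23×(1+133)/2
= 23×134/2 = 1541

S_23 = 1541


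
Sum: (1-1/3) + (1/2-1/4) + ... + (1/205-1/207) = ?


Telescoping with gap 2: two head and two tail terms survive.
= (1 + 1/2) - (1/206 + 1/207)
= 3/2 - 1/206 - 1/207 = 31775/21321

Sum = 31775/21321


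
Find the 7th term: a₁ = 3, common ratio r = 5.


aₙ = a₁·r^(n-1)
= 3×5^6
= 3×15625
= 46875

a_7 = 46875


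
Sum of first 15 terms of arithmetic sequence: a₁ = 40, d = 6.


aₙ = 40 + (15-1)×6 = 124
Sₙ = n(a₁+aₙ)/2 = 15×(40+124)/2
= 15×164/2 = 1230

S_15 = 1230


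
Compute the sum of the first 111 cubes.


n(n+1)/2 = 111×112/2 = 6216
Σk³ = 6216² = 38638656

Σk³ = 38638656


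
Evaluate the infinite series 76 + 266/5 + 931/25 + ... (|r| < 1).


S∞ = a₁/(1-r) = 76/(1 - 7/10)
= 76/(3/10)
= 760/3

S∞ = 760/3


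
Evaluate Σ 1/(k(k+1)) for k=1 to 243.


1/(k(k+1)) = 1/k - 1/(k+1) (partial fractions)
Telescoping: Σ = 1 - 1/244 = 243/244

Sum = 243/244


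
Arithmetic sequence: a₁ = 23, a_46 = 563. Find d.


d = (aₙ - a₁)/(n-1)
= (563 - 23)/(46-1)
= 540/45 = 12

d = 12


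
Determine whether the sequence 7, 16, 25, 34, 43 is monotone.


Differences: 9, 9, 9, 9
All differences > 0 → strictly INCREASING

Monotonically increasing


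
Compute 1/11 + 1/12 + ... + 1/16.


Σₖ₌11^16 1/k = 1/11 + 1/12 + 1/13 + 1/14 + 1/15 + 1/16
= 36177/80080
≈ 0.4518

Sum = 36177/80080 ≈ 0.4518


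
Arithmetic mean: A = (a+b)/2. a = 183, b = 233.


AM = (183 + 233)/2 = 416/2 = 208

AM = 208


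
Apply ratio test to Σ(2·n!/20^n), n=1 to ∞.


aₙ = 2·n!/20^n
a_{n+1}/aₙ = (n+1)!/20^(n+1) × 20^n/n!  (constant 2 cancels)
= (n+1)/20
L = lim(n→∞) (n+1)/20 = ∞
L > 1 → series DIVERGES

Diverges (ratio test: L = ∞ > 1)


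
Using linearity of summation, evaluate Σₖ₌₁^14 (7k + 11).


Σ(7k+11) = 7·Σk + 11·n
= 7·105 + 11·14
= 735 + 154 = 889

Σ = 889


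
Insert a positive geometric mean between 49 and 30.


GM = √(49×30) = √1470 = 38.3406

GM = 38.3406


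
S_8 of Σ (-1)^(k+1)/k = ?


S = 1 - 1/2 + 1/3 - 1/4 + 1/5 - 1/6 + 1/7 - 1/8
= 0.6345
(Full series converges to +ln(2) ≈ +0.6931)

S_8 = 0.6345


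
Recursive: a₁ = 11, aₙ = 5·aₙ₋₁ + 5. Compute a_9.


Computing step by step:
a_1 = 11
a_2 = 60
a_3 = 305
a_4 = 1530
a_5 = 7655
a_6 = 38280
a_7 = 191405
a_8 = 957030
a_9 = 4785155


a_9 = 4785155


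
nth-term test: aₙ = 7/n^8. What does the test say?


lim(n→∞) 7/n^8 = 0
lim aₙ = 0 → nth-term test is INCONCLUSIVE
(Need other tests; this is actually a convergent p-series with p=8 > 1)

Inconclusive (lim aₙ = 0; need another test)


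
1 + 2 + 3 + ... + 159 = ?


n(n+1)/2 = 159×160/2 = 25440/2 = 12720

Σk = 12720


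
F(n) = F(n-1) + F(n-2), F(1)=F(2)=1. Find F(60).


Fibonacci sequence: 1, 1, 2, 3, 5, 8, 13, 21, 34, 55, 89, ...
F(60) = 1548008755920

F(60) = 1548008755920


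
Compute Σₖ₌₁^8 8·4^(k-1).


Sₙ = 8×(4^8 - 1)/(4 - 1)
= 8×(65536 - 1)/3
= 8×65535/3
= 174760

S_8 = 174760


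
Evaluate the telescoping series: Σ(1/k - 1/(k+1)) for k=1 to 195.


Telescoping: adjacent terms cancel.
= 1/1 - 1/196
= 1 - 1/196 = 195/196

Sum = 195/196


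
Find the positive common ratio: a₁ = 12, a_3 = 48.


r^(n-1) = aₙ/a₁
r^2 = 48/12 = 4
r = 4^(1/2)
= ±2; taking r > 0 gives r = 2

r = 2


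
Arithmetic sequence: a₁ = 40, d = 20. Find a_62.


aₙ = a₁ + (n-1)d
= 40 + (62-1)×20
= 40 + 1220
= 1260

a_62 = 1260


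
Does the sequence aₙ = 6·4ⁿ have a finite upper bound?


aₙ = 6·4ⁿ → as n→∞, aₙ→∞ (since base 4 > 1)
No finite upper bound exists
The sequence is UNBOUNDED

Unbounded (aₙ → ∞ as n → ∞)


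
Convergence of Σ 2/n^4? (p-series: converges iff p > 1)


p-series test: Σ c/n^p converges if p > 1, diverges if p ≤ 1 (constant c > 0 doesn't affect convergence).
p = 4
4 > 1 → CONVERGES

Converges (p = 4 > 1)


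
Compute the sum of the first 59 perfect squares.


n = 59
n(n+1)(2n+1)/6 = 59×60×119/6
= 421260/6 = 70210

Σk² = 70210


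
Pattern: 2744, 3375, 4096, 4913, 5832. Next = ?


Pattern: perfect cubes: n³
Terms: 2744, 3375, 4096, 4913, 5832
Next term = 6859

Next term = 6859


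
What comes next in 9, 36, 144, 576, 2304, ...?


Pattern: geometric (r=4)
Terms: 9, 36, 144, 576, 2304
Next term = 9216

Next term = 9216


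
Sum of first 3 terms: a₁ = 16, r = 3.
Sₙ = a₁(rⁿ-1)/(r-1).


Sₙ = 16×(3^3 - 1)/(3 - 1)
= 16×(27 - 1)/2
= 16×26/2
= 208

S_3 = 208


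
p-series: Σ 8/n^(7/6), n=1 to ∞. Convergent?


p-series test: Σ c/n^p converges if p > 1, diverges if p ≤ 1 (constant c > 0 doesn't affect convergence).
p = 7/6
7/6 > 1 → CONVERGES

Converges (p = 7/6 > 1)


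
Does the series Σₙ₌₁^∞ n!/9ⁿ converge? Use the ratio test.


aₙ = n!/9^n
a_{n+1}/aₙ = (n+1)!/9^(n+1) × 9^n/n!
= (n+1)/9
L = lim(n→∞) (n+1)/9 = ∞
L > 1 → series DIVERGES

Diverges (ratio test: L = ∞ > 1)


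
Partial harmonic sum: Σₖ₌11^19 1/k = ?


Σₖ₌11^19 1/k = 1/11 + 1/12 + 1/13 + 1/14 + 1/15 + 1/16 + 1/17 + 1/18 + 1/19
= 144045379/232792560
≈ 0.6188

Sum = 144045379/232792560 ≈ 0.6188


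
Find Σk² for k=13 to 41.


Σₖ₌13^41 k² = Σₖ₌₁^41 k² − Σₖ₌₁^12 k²
= 41·42·83/6 − 12·13·25/6
= 23821 − 650 = 23171

Σk² = 23171


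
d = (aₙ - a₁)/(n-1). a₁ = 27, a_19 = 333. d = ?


d = (aₙ - a₁)/(n-1)
= (333 - 27)/(19-1)
= 306/18 = 17

d = 17


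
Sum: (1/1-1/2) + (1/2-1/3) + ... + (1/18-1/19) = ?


Telescoping: adjacent terms cancel.
= 1/1 - 1/19
= 1 - 1/19 = 18/19

Sum = 18/19


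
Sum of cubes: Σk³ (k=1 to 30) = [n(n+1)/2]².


n(n+1)/2 = 30×31/2 = 465
Σk³ = 465² = 216225

Σk³ = 216225


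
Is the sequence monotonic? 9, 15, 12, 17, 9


Differences: 6, -3, 5, -8
Difference at position 1 is +6 (> 0) but position 2 is -3 (< 0) — sequence both rises and falls
→ NOT monotonic

Not monotonic


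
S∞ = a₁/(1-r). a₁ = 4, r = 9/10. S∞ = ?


S∞ = a₁/(1-r) = 4/(1 - 9/10)
= 4/(1/10)
= 40

S∞ = 40


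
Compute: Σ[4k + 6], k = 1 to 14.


Σ(4k+6) = 4·Σk + 6·n
= 4·105 + 6·14
= 420 + 84 = 504

Σ = 504


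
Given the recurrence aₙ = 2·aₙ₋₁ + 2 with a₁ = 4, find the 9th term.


Computing step by step:
a_1 = 4
a_2 = 10
a_3 = 22
a_4 = 46
a_5 = 94
a_6 = 190
a_7 = 382
a_8 = 766
a_9 = 1534


a_9 = 1534


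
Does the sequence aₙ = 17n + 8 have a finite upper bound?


aₙ = 17n + 8 → as n→∞, aₙ→∞
No finite upper bound exists
The sequence is UNBOUNDED

Unbounded (aₙ → ∞ as n → ∞)


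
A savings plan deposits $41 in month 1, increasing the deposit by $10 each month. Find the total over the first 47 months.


aₙ = 41 + (47-1)×10 = 501
Sₙ = n(a₁+aₙ)/2 = 47×(41+501)/2
= 47×542/2 = 12737

S_47 = 12737


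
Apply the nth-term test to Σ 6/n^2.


lim(n→∞) 6/n^2 = 0
lim aₙ = 0 → nth-term test is INCONCLUSIVE
(Need other tests; this is actually a convergent p-series with p=2 > 1)

Inconclusive (lim aₙ = 0; need another test)


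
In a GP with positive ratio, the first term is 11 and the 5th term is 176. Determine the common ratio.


r^(n-1) = aₙ/a₁
r^4 = 176/11 = 16
r = 16^(1/4)
= ±2; taking r > 0 gives r = 2

r = 2


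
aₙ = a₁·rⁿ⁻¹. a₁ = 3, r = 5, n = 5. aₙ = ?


aₙ = a₁·r^(n-1)
= 3×5^4
= 3×625
= 1875

a_5 = 1875


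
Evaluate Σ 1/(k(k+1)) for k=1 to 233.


1/(k(k+1)) = 1/k - 1/(k+1) (partial fractions)
Telescoping: Σ = 1 - 1/234 = 233/234

Sum = 233/234


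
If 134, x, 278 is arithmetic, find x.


AM = (134 + 278)/2 = 412/2 = 206

AM = 206


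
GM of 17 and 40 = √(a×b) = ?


GM = √(17×40) = √680 = 26.0768

GM = 26.0768


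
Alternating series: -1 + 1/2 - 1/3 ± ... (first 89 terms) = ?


S = -1 + 1/2 - 1/3 + 1/4 - 1/5 + 1/6 - 1/7 + 1/8 ± ...
= -0.6987
(Full series converges to -ln(2) ≈ -0.6931)

S_89 = -0.6987


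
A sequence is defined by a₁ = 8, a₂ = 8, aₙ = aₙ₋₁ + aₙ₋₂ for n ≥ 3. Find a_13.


Computing iteratively: 8, 8, 16, 24, 40, 64, 104, 168, 272, 440, 712, 1152, ...
a_13 = 1864

a_13 = 1864


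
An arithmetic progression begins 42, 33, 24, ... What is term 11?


aₙ = a₁ + (n-1)d
= 42 + (11-1)×-9
= 42 - 90
= -48

a_11 = -48


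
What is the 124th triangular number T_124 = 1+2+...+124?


n(n+1)/2 = 124×125/2 = 15500/2 = 7750

Σk = 7750


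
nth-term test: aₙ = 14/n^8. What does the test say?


lim(n→∞) 14/n^8 = 0
lim aₙ = 0 → nth-term test is INCONCLUSIVE
(Need other tests; this is actually a convergent p-series with p=8 > 1)

Inconclusive (lim aₙ = 0; need another test)


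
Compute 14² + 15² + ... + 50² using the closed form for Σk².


Σₖ₌14^50 k² = Σₖ₌₁^50 k² − Σₖ₌₁^13 k²
= 50·51·101/6 − 13·14·27/6
= 42925 − 819 = 42106

Σk² = 42106


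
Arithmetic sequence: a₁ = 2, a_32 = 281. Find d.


d = (aₙ - a₁)/(n-1)
= (281 - 2)/(32-1)
= 279/31 = 9

d = 9


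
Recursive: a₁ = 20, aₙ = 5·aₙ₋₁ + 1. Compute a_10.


Computing step by step:
a_1 = 20
a_2 = 101
a_3 = 506
a_4 = 2531
a_5 = 12656
a_6 = 63281
a_7 = 316406
a_8 = 1582031
a_9 = 7910156
a_10 = 39550781


a_10 = 39550781


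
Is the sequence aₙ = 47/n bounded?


a₁ = 47, a₂ = 47/2, a₃ = 47/3, ...
0 < aₙ ≤ 47 for all n ≥ 1
Lower bound: 0, Upper bound: 47
The sequence IS bounded

Bounded (0 < aₙ ≤ 47)


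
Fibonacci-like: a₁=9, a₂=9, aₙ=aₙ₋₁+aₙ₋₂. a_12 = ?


Computing iteratively: 9, 9, 18, 27, 45, 72, 117, 189, 306, 495, 801, 1296
a_12 = 1296

a_12 = 1296


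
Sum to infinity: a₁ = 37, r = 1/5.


S∞ = a₁/(1-r) = 37/(1 - 1/5)
= 37/(4/5)
= 185/4

S∞ = 185/4


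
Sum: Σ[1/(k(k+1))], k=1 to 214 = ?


1/(k(k+1)) = 1/k - 1/(k+1) (partial fractions)
Telescoping: Σ = 1 - 1/215 = 214/215

Sum = 214/215


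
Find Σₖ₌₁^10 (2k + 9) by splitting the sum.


Σ(2k+9) = 2·Σk + 9·n
= 2·55 + 9·10
= 110 + 90 = 200

Σ = 200


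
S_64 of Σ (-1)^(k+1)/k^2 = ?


S = 1 - 1/4 + 1/9 - 1/16 + 1/25 - 1/36 + 1/49 - 1/64 ± ...
= 0.8223
(Full series converges to +π²/12 ≈ +0.8225)

S_64 = 0.8223


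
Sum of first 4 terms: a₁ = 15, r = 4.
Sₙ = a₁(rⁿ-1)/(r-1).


Sₙ = 15×(4^4 - 1)/(4 - 1)
= 15×(256 - 1)/3
= 15×255/3
= 1275

S_4 = 1275


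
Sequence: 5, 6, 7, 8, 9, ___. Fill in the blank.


Pattern: arithmetic (d=1)
Terms: 5, 6, 7, 8, 9
Next term = 10

Next term = 10


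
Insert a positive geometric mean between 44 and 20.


GM = √(44×20) = √880 = 29.6648

GM = 29.6648


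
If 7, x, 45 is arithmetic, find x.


AM = (7 + 45)/2 = 52/2 = 26

AM = 26


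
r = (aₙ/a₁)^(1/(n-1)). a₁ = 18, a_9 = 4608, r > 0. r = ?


r^(n-1) = aₙ/a₁
r^8 = 4608/18 = 256
r = 256^(1/8)
= ±2; taking r > 0 gives r = 2

r = 2


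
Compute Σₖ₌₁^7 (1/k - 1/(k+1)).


Telescoping: adjacent terms cancel.
= 1/1 - 1/8
= 1 - 1/8 = 7/8

Sum = 7/8


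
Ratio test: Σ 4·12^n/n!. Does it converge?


aₙ = 4·12^n/n!
a_{n+1}/aₙ = 12^(n+1)/(n+1)! × n!/12^n  (constant 4 cancels)
= 12/(n+1)
L = lim(n→∞) 12/(n+1) = 0
L < 1 → series CONVERGES

Converges (ratio test: L = 0 < 1)


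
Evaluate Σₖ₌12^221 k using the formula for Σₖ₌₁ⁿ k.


Σₖ₌12^221 k = Σₖ₌₁^221 k − Σₖ₌₁^11 k
= 221·222/2 − 11·12/2
= 24531 − 66 = 24465

Σk = 24465


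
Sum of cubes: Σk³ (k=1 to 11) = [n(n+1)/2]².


n(n+1)/2 = 11×12/2 = 66
Σk³ = 66² = 4356

Σk³ = 4356


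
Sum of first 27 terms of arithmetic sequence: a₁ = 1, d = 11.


aₙ = 1 + (27-1)×11 = 287
Sₙ = n(a₁+aₙ)/2 = 27×(1+287)/2
= 27×288/2 = 3888

S_27 = 3888


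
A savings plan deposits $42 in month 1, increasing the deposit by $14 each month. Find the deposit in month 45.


aₙ = a₁ + (n-1)d
= 42 + (45-1)×14
= 42 + 616
= 658

a_45 = 658


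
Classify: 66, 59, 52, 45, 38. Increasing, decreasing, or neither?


Differences: -7, -7, -7, -7
All differences < 0 → strictly DECREASING

Monotonically decreasing


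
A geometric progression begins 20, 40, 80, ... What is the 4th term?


aₙ = a₁·r^(n-1)
= 20×2^3
= 20×8
= 160

a_4 = 160


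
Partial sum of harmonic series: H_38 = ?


H_38 = 1/1 + 1/2 + 1/3 + ... + 1/38
= 2053580969474233/485721041551200
≈ 4.2279

H_38 = 2053580969474233/485721041551200 ≈ 4.2279


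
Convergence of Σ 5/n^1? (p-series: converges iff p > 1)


p-series test: Σ c/n^p converges if p > 1, diverges if p ≤ 1 (constant c > 0 doesn't affect convergence).
p = 1
1 ≤ 1 → DIVERGES

Diverges (p = 1 ≤ 1)


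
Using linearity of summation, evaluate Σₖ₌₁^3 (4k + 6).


Σ(4k+6) = 4·Σk + 6·n
= 4·6 + 6·3
= 24 + 18 = 42

Σ = 42


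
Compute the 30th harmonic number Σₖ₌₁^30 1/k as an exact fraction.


H_30 = 1/1 + 1/2 + 1/3 + ... + 1/30
= 9304682830147/2329089562800
≈ 3.995

H_30 = 9304682830147/2329089562800 ≈ 3.995


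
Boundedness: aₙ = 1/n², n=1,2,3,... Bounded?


a₁ = 1, a₂ = 1/4, a₃ = 1/9, ...
0 < aₙ ≤ 1 for all n ≥ 1
The sequence IS bounded

Bounded (0 < aₙ ≤ 1)


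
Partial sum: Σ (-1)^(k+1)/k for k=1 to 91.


S = 1 - 1/2 + 1/3 - 1/4 + 1/5 - 1/6 + 1/7 - 1/8 ± ...
= 0.6986
(Full series converges to +ln(2) ≈ +0.6931)

S_91 = 0.6986


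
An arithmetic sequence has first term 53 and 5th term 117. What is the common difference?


d = (aₙ - a₁)/(n-1)
= (117 - 53)/(5-1)
= 64/4 = 16

d = 16


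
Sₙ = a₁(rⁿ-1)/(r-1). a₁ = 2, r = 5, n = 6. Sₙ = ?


Sₙ = 2×(5^6 - 1)/(5 - 1)
= 2×(15625 - 1)/4
= 2×15624/4
= 7812

S_6 = 7812


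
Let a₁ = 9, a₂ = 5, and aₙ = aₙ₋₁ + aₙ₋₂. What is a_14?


Computing iteratively: 9, 5, 14, 19, 33, 52, 85, 137, 222, 359, 581, 940, ...
a_14 = 2461

a_14 = 2461


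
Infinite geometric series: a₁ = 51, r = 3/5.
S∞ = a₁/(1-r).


S∞ = a₁/(1-r) = 51/(1 - 3/5)
= 51/(2/5)
= 255/2

S∞ = 255/2


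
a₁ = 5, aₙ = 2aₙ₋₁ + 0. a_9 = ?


Computing step by step:
a_1 = 5
a_2 = 10
a_3 = 20
a_4 = 40
a_5 = 80
a_6 = 160
a_7 = 320
a_8 = 640
a_9 = 1280


a_9 = 1280


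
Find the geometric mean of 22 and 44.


GM = √(22×44) = √968 = 31.1127

GM = 31.1127


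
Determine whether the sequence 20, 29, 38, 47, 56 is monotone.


Differences: 9, 9, 9, 9
All differences > 0 → strictly INCREASING

Monotonically increasing


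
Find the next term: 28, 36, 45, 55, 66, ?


Pattern: triangular numbers: n(n+1)/2
Terms: 28, 36, 45, 55, 66
Next term = 78

Next term = 78


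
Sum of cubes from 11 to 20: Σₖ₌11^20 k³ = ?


Σₖ₌11^20 k³ = [20·21/2]² − [10·11/2]²
= 44100 − 3025 = 41075

Σk³ = 41075


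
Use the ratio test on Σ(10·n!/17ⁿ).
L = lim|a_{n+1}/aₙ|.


aₙ = 10·n!/17^n
a_{n+1}/aₙ = (n+1)!/17^(n+1) × 17^n/n!  (constant 10 cancels)
= (n+1)/17
L = lim(n→∞) (n+1)/17 = ∞
L > 1 → series DIVERGES

Diverges (ratio test: L = ∞ > 1)


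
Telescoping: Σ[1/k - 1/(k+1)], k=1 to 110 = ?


Telescoping: adjacent terms cancel.
= 1/1 - 1/111
= 1 - 1/111 = 110/111

Sum = 110/111


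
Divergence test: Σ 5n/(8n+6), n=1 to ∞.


lim(n→∞) 5n/(8n+6) = 5/8 = 5/8  (divide numerator and denominator by n)
lim aₙ = 5/8 ≠ 0 → series DIVERGES

Diverges (lim aₙ = 5/8 ≠ 0)


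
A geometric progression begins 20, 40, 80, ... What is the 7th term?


aₙ = a₁·r^(n-1)
= 20×2^6
= 20×64
= 1280

a_7 = 1280


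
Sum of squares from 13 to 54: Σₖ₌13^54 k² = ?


Σₖ₌13^54 k² = Σₖ₌₁^54 k² − Σₖ₌₁^12 k²
= 54·55·109/6 − 12·13·25/6
= 53955 − 650 = 53305

Σk² = 53305


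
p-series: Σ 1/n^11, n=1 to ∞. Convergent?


p-series test: Σ c/n^p converges if p > 1, diverges if p ≤ 1 (constant c > 0 doesn't affect convergence).
p = 11
11 > 1 → CONVERGES

Converges (p = 11 > 1)


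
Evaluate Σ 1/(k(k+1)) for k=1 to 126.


1/(k(k+1)) = 1/k - 1/(k+1) (partial fractions)
Telescoping: Σ = 1 - 1/127 = 126/127

Sum = 126/127


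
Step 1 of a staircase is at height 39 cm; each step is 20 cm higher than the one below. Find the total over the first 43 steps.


aₙ = 39 + (43-1)×20 = 879
Sₙ = n(a₁+aₙ)/2 = 43×(39+879)/2
= 43×918/2 = 19737

S_43 = 19737


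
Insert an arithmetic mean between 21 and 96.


AM = (21 + 96)/2 = 117/2 = 58.5

AM = 58.5


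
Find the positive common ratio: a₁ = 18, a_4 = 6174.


r^(n-1) = aₙ/a₁
r^3 = 6174/18 = 343
r = 343^(1/3)
= 7

r = 7


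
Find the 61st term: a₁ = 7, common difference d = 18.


aₙ = a₁ + (n-1)d
= 7 + (61-1)×18
= 7 + 1080
= 1087

a_61 = 1087


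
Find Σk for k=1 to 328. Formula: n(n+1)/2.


n(n+1)/2 = 328×329/2 = 107912/2 = 53956

Σk = 53956


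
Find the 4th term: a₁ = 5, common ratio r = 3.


aₙ = a₁·r^(n-1)
= 5×3^3
= 5×27
= 135

a_4 = 135


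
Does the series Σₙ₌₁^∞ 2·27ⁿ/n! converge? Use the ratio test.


aₙ = 2·27^n/n!
a_{n+1}/aₙ = 27^(n+1)/(n+1)! × n!/27^n  (constant 2 cancels)
= 27/(n+1)
L = lim(n→∞) 27/(n+1) = 0
L < 1 → series CONVERGES

Converges (ratio test: L = 0 < 1)


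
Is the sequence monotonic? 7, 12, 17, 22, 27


Differences: 5, 5, 5, 5
All differences > 0 → strictly INCREASING

Monotonically increasing


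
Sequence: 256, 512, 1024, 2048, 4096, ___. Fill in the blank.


Pattern: powers of 2: 2ⁿ
Terms: 256, 512, 1024, 2048, 4096
Next term = 8192

Next term = 8192


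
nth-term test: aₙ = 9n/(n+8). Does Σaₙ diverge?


lim(n→∞) 9n/(n+8) = 9/1 = 9  (divide numerator and denominator by n)
lim aₙ = 9 ≠ 0 → series DIVERGES

Diverges (lim aₙ = 9 ≠ 0)


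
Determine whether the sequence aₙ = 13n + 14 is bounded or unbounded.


aₙ = 13n + 14 → as n→∞, aₙ→∞
No finite upper bound exists
The sequence is UNBOUNDED

Unbounded (aₙ → ∞ as n → ∞)


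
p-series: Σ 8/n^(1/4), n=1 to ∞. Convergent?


p-series test: Σ c/n^p converges if p > 1, diverges if p ≤ 1 (constant c > 0 doesn't affect convergence).
p = 1/4
1/4 ≤ 1 → DIVERGES

Diverges (p = 1/4 ≤ 1)


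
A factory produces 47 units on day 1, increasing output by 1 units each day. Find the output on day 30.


aₙ = a₁ + (n-1)d
= 47 + (30-1)×1
= 47 + 29
= 76

a_30 = 76


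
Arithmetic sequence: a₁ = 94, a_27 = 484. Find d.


d = (aₙ - a₁)/(n-1)
= (484 - 94)/(27-1)
= 390/26 = 15

d = 15


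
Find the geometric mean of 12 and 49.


GM = √(12×49) = √588 = 24.2487

GM = 24.2487


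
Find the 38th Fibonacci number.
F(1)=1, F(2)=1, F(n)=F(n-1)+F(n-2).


Fibonacci sequence: 1, 1, 2, 3, 5, 8, 13, 21, 34, 55, 89, ...
F(38) = 39088169

F(38) = 39088169


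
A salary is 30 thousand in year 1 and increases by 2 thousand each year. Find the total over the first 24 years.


aₙ = 30 + (24-1)×2 = 76
Sₙ = n(a₁+aₙ)/2 = 24×(30+76)/2
= 24×106/2 = 1272

S_24 = 1272


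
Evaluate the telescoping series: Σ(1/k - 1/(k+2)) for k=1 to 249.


Telescoping with gap 2: two head and two tail terms survive.
= (1 + 1/2) - (1/250 + 1/251)
= 3/2 - 1/250 - 1/251 = 46812/31375

Sum = 46812/31375


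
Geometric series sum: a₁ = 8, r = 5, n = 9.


Sₙ = 8×(5^9 - 1)/(5 - 1)
= 8×(1953125 - 1)/4
= 8×1953124/4
= 3906248

S_9 = 3906248


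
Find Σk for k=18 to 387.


Σₖ₌18^387 k = Σₖ₌₁^387 k − Σₖ₌₁^17 k
= 387·388/2 − 17·18/2
= 75078 − 153 = 74925

Σk = 74925


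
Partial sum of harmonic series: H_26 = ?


H_26 = 1/1 + 1/2 + 1/3 + ... + 1/26
= 34395742267/8923714800
≈ 3.8544

H_26 = 34395742267/8923714800 ≈ 3.8544


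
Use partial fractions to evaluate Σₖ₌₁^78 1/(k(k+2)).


1/(k(k+2)) = (1/2)·(1/k - 1/(k+2)) (partial fractions)
Telescoping: Σ = (1/2)·(1 + 1/2 - 1/79 - 1/80) = 9321/12640

Sum = 9321/12640


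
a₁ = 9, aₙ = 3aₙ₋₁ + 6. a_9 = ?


Computing step by step:
a_1 = 9
a_2 = 33
a_3 = 105
a_4 = 321
a_5 = 969
a_6 = 2913
a_7 = 8745
a_8 = 26241
a_9 = 78729


a_9 = 78729


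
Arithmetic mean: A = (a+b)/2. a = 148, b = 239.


AM = (148 + 239)/2 = 387/2 = 193.5

AM = 193.5


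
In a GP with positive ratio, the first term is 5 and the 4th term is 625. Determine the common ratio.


r^(n-1) = aₙ/a₁
r^3 = 625/5 = 125
r = 125^(1/3)
= 5

r = 5


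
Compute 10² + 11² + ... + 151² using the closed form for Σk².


Σₖ₌10^151 k² = Σₖ₌₁^151 k² − Σₖ₌₁^9 k²
= 151·152·303/6 − 9·10·19/6
= 1159076 − 285 = 1158791

Σk² = 1158791


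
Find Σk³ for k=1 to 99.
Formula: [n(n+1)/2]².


n(n+1)/2 = 99×100/2 = 4950
Σk³ = 4950² = 24502500

Σk³ = 24502500


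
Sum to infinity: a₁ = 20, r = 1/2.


S∞ = a₁/(1-r) = 20/(1 - 1/2)
= 20/(1/2)
= 40

S∞ = 40


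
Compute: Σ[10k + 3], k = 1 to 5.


Σ(10k+3) = 10·Σk + 3·n
= 10·15 + 3·5
= 150 + 15 = 165

Σ = 165


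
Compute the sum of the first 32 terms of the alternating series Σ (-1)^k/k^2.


S = -1 + 1/4 - 1/9 + 1/16 - 1/25 + 1/36 - 1/49 + 1/64 ± ...
= -0.822
(Full series converges to -π²/12 ≈ -0.8225)

S_32 = -0.822


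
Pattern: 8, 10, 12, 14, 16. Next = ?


Pattern: arithmetic (d=2)
Terms: 8, 10, 12, 14, 16
Next term = 18

Next term = 18


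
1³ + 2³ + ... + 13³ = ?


n(n+1)/2 = 13×14/2 = 91
Σk³ = 91² = 8281

Σk³ = 8281


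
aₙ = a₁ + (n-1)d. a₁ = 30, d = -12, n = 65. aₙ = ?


aₙ = a₁ + (n-1)d
= 30 + (65-1)×-12
= 30 - 768
= -738

a_65 = -738


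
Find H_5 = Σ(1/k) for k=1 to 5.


H_5 = 1/1 + 1/2 + 1/3 + 1/4 + 1/5
= 137/60
≈ 2.2833

H_5 = 137/60 ≈ 2.2833


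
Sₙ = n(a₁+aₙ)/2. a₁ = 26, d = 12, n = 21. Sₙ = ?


aₙ = 26 + (21-1)×12 = 266
Sₙ = n(a₁+aₙ)/2 = 21×(26+266)/2
= 21×292/2 = 3066

S_21 = 3066


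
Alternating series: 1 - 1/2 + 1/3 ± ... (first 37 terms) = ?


S = 1 - 1/2 + 1/3 - 1/4 + 1/5 - 1/6 + 1/7 - 1/8 ± ...
= 0.7065
(Full series converges to +ln(2) ≈ +0.6931)

S_37 = 0.7065


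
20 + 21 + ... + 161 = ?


Σₖ₌20^161 k = Σₖ₌₁^161 k − Σₖ₌₁^19 k
= 161·162/2 − 19·20/2
= 13041 − 190 = 12851

Σk = 12851


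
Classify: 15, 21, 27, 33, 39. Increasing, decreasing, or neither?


Differences: 6, 6, 6, 6
All differences > 0 → strictly INCREASING

Monotonically increasing


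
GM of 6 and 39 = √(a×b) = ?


GM = √(6×39) = √234 = 15.2971

GM = 15.2971


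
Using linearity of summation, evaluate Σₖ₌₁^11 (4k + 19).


Σ(4k+19) = 4·Σk + 19·n
= 4·66 + 19·11
= 264 + 209 = 473

Σ = 473


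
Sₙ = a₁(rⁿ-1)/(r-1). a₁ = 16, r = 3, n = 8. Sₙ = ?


Sₙ = 16×(3^8 - 1)/(3 - 1)
= 16×(6561 - 1)/2
= 16×6560/2
= 52480

S_8 = 52480


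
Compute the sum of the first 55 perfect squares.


n = 55
n(n+1)(2n+1)/6 = 55×56×111/6
= 341880/6 = 56980

Σk² = 56980


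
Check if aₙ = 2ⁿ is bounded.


aₙ = 2ⁿ → as n→∞, aₙ→∞ (since base 2 > 1)
No finite upper bound exists
The sequence is UNBOUNDED

Unbounded (aₙ → ∞ as n → ∞)


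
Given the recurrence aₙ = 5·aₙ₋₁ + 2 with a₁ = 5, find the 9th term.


Computing step by step:
a_1 = 5
a_2 = 27
a_3 = 137
a_4 = 687
a_5 = 3437
a_6 = 17187
a_7 = 85937
a_8 = 429687
a_9 = 2148437


a_9 = 2148437


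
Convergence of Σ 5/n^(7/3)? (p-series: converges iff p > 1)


p-series test: Σ c/n^p converges if p > 1, diverges if p ≤ 1 (constant c > 0 doesn't affect convergence).
p = 7/3
7/3 > 1 → CONVERGES

Converges (p = 7/3 > 1)


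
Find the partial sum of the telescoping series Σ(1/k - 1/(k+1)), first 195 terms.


Telescoping: adjacent terms cancel.
= 1/1 - 1/196
= 1 - 1/196 = 195/196

Sum = 195/196


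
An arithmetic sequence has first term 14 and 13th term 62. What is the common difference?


d = (aₙ - a₁)/(n-1)
= (62 - 14)/(13-1)
= 48/12 = 4

d = 4


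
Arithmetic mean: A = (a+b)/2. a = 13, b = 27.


AM = (13 + 27)/2 = 40/2 = 20

AM = 20


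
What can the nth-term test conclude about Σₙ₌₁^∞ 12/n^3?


lim(n→∞) 12/n^3 = 0
lim aₙ = 0 → nth-term test is INCONCLUSIVE
(Need other tests; this is actually a convergent p-series with p=3 > 1)

Inconclusive (lim aₙ = 0; need another test)


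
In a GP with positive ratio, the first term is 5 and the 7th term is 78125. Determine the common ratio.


r^(n-1) = aₙ/a₁
r^6 = 78125/5 = 15625
r = 15625^(1/6)
= ±5; taking r > 0 gives r = 5

r = 5


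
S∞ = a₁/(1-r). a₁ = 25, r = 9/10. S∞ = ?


S∞ = a₁/(1-r) = 25/(1 - 9/10)
= 25/(1/10)
= 250

S∞ = 250


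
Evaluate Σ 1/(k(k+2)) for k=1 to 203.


1/(k(k+2)) = (1/2)·(1/k - 1/(k+2)) (partial fractions)
Telescoping: Σ = (1/2)·(1 + 1/2 - 1/204 - 1/205) = 62321/83640

Sum = 62321/83640


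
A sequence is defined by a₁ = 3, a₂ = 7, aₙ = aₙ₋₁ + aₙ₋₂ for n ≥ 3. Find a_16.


Computing iteratively: 3, 7, 10, 17, 27, 44, 71, 115, 186, 301, 487, 788, ...
a_16 = 5401

a_16 = 5401


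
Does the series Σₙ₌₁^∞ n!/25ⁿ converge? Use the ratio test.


aₙ = n!/25^n
a_{n+1}/aₙ = (n+1)!/25^(n+1) × 25^n/n!
= (n+1)/25
L = lim(n→∞) (n+1)/25 = ∞
L > 1 → series DIVERGES

Diverges (ratio test: L = ∞ > 1)


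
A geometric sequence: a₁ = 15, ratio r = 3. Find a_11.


aₙ = a₁·r^(n-1)
= 15×3^10
= 15×59049
= 885735

a_11 = 885735


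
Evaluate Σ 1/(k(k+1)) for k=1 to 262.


1/(k(k+1)) = 1/k - 1/(k+1) (partial fractions)
Telescoping: Σ = 1 - 1/263 = 262/263

Sum = 262/263


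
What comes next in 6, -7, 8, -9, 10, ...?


Pattern: alternating sign, magnitude arithmetic (d=1)
Terms: 6, -7, 8, -9, 10
Next term = -11

Next term = -11


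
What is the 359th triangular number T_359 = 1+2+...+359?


n(n+1)/2 = 359×360/2 = 129240/2 = 64620

Σk = 64620


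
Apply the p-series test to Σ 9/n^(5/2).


p-series test: Σ c/n^p converges if p > 1, diverges if p ≤ 1 (constant c > 0 doesn't affect convergence).
p = 5/2
5/2 > 1 → CONVERGES

Converges (p = 5/2 > 1)


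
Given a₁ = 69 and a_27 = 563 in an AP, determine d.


d = (aₙ - a₁)/(n-1)
= (563 - 69)/(27-1)
= 494/26 = 19

d = 19


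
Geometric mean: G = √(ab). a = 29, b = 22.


GM = √(29×22) = √638 = 25.2587

GM = 25.2587


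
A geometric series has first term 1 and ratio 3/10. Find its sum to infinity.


S∞ = a₁/(1-r) = 1/(1 - 3/10)
= 1/(7/10)
= 10/7

S∞ = 10/7


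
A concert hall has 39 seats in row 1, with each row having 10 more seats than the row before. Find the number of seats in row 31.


aₙ = a₁ + (n-1)d
= 39 + (31-1)×10
= 39 + 300
= 339

a_31 = 339


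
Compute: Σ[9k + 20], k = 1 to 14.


Σ(9k+20) = 9·Σk + 20·n
= 9·105 + 20·14
= 945 + 280 = 1225

Σ = 1225


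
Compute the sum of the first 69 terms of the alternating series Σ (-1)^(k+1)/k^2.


S = 1 - 1/4 + 1/9 - 1/16 + 1/25 - 1/36 + 1/49 - 1/64 ± ...
= 0.8226
(Full series converges to +π²/12 ≈ +0.8225)

S_69 = 0.8226


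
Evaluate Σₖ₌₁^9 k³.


n(n+1)/2 = 9×10/2 = 45
Σk³ = 45² = 2025

Σk³ = 2025


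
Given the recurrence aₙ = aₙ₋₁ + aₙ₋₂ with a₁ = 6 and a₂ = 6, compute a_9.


Computing iteratively: 6, 6, 12, 18, 30, 48, 78, 126, 204
a_9 = 204

a_9 = 204


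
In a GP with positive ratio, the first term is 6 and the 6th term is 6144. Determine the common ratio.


r^(n-1) = aₙ/a₁
r^5 = 6144/6 = 1024
r = 1024^(1/5)
= 4

r = 4


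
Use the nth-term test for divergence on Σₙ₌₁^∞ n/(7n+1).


lim(n→∞) n/(7n+1) = 1/7 = 1/7  (divide numerator and denominator by n)
lim aₙ = 1/7 ≠ 0 → series DIVERGES

Diverges (lim aₙ = 1/7 ≠ 0)


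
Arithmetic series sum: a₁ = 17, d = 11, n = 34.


aₙ = 17 + (34-1)×11 = 380
Sₙ = n(a₁+aₙ)/2 = 34×(17+380)/2
= 34×397/2 = 6749

S_34 = 6749


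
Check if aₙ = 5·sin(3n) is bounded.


For all n, -1 ≤ sin(3n) ≤ 1, so -5 ≤ 5·sin(3n) ≤ 5
Lower bound: -5, Upper bound: 5
The sequence IS bounded

Bounded (-5 ≤ aₙ ≤ 5)


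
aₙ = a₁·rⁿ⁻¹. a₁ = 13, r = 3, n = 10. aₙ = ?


aₙ = a₁·r^(n-1)
= 13×3^9
= 13×19683
= 255879

a_10 = 255879


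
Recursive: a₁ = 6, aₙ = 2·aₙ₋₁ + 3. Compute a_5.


Computing step by step:
a_1 = 6
a_2 = 15
a_3 = 33
a_4 = 69
a_5 = 141


a_5 = 141


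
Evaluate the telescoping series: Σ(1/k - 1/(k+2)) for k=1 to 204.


Telescoping with gap 2: two head and two tail terms survive.
= (1 + 1/2) - (1/205 + 1/206)
= 3/2 - 1/205 - 1/206 = 31467/21115

Sum = 31467/21115


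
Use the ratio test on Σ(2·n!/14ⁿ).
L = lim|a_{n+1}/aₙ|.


aₙ = 2·n!/14^n
a_{n+1}/aₙ = (n+1)!/14^(n+1) × 14^n/n!  (constant 2 cancels)
= (n+1)/14
L = lim(n→∞) (n+1)/14 = ∞
L > 1 → series DIVERGES

Diverges (ratio test: L = ∞ > 1)


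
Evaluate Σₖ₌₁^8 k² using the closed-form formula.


n = 8
n(n+1)(2n+1)/6 = 8×9×17/6
= 1224/6 = 204

Σk² = 204


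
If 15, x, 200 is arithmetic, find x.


AM = (15 + 200)/2 = 215/2 = 107.5

AM = 107.5


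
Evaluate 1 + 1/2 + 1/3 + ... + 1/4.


H_4 = 1/1 + 1/2 + 1/3 + 1/4
= 25/12
≈ 2.0833

H_4 = 25/12 ≈ 2.0833


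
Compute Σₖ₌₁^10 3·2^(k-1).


Sₙ = 3×(2^10 - 1)/(2 - 1)
= 3×(1024 - 1)/1
= 3×1023/1
= 3069

S_10 = 3069


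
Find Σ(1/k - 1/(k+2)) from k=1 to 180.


Telescoping with gap 2: two head and two tail terms survive.
= (1 + 1/2) - (1/181 + 1/182)
= 3/2 - 1/181 - 1/182 = 24525/16471

Sum = 24525/16471


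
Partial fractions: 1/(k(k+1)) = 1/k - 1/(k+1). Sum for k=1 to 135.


1/(k(k+1)) = 1/k - 1/(k+1) (partial fractions)
Telescoping: Σ = 1 - 1/136 = 135/136

Sum = 135/136


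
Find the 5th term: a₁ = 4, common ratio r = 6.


aₙ = a₁·r^(n-1)
= 4×6^4
= 4×1296
= 5184

a_5 = 5184


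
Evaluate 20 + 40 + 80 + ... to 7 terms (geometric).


Sₙ = 20×(2^7 - 1)/(2 - 1)
= 20×(128 - 1)/1
= 20×127/1
= 2540

S_7 = 2540


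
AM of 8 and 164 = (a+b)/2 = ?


AM = (8 + 164)/2 = 172/2 = 86

AM = 86


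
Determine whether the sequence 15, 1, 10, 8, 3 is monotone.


Differences: -14, 9, -2, -5
Difference at position 2 is +9 (> 0) but position 1 is -14 (< 0) — sequence both rises and falls
→ NOT monotonic

Not monotonic


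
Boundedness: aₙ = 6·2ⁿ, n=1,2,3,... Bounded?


aₙ = 6·2ⁿ → as n→∞, aₙ→∞ (since base 2 > 1)
No finite upper bound exists
The sequence is UNBOUNDED

Unbounded (aₙ → ∞ as n → ∞)


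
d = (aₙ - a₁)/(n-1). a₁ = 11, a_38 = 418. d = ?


d = (aₙ - a₁)/(n-1)
= (418 - 11)/(38-1)
= 407/37 = 11

d = 11
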